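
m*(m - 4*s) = m^2 - 4*m*s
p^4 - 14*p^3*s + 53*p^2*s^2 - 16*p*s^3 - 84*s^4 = (p - 7*s)*(p - 6*s)*(p - 2*s)*(p + s)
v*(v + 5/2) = v^2 + 5*v/2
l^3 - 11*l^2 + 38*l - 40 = (l - 5)*(l - 4)*(l - 2)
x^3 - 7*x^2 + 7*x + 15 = (x - 5)*(x - 3)*(x + 1)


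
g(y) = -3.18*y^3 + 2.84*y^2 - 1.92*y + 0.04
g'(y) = -9.54*y^2 + 5.68*y - 1.92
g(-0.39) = 1.41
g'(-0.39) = -5.59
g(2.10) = -20.92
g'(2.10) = -32.06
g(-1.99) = 40.17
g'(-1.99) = -51.00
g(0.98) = -2.11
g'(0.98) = -5.52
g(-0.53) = 2.33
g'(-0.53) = -7.61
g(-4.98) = 472.78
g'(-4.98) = -266.80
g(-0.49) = 2.04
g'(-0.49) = -6.99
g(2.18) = -23.59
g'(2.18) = -34.88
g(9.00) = -2105.42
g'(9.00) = -723.54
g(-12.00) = 5927.08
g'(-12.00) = -1443.84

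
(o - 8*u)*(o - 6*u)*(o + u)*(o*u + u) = o^4*u - 13*o^3*u^2 + o^3*u + 34*o^2*u^3 - 13*o^2*u^2 + 48*o*u^4 + 34*o*u^3 + 48*u^4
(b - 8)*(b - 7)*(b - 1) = b^3 - 16*b^2 + 71*b - 56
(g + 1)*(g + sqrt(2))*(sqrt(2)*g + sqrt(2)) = sqrt(2)*g^3 + 2*g^2 + 2*sqrt(2)*g^2 + sqrt(2)*g + 4*g + 2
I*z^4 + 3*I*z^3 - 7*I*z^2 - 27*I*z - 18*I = (z - 3)*(z + 2)*(z + 3)*(I*z + I)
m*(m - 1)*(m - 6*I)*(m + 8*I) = m^4 - m^3 + 2*I*m^3 + 48*m^2 - 2*I*m^2 - 48*m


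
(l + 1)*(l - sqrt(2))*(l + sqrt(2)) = l^3 + l^2 - 2*l - 2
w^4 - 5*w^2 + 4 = (w - 2)*(w - 1)*(w + 1)*(w + 2)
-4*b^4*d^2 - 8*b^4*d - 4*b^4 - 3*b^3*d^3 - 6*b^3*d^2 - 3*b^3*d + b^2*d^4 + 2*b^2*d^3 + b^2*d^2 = (-4*b + d)*(b + d)*(b*d + b)^2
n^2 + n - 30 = (n - 5)*(n + 6)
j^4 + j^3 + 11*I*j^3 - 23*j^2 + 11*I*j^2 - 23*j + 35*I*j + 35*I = (j + 1)*(j - I)*(j + 5*I)*(j + 7*I)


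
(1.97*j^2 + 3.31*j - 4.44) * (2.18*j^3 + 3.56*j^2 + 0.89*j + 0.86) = 4.2946*j^5 + 14.229*j^4 + 3.8577*j^3 - 11.1663*j^2 - 1.105*j - 3.8184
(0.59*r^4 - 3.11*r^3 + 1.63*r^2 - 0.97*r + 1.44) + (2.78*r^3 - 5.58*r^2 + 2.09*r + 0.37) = 0.59*r^4 - 0.33*r^3 - 3.95*r^2 + 1.12*r + 1.81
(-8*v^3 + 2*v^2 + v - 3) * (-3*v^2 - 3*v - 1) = 24*v^5 + 18*v^4 - v^3 + 4*v^2 + 8*v + 3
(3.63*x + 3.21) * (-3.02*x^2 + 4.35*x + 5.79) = -10.9626*x^3 + 6.0963*x^2 + 34.9812*x + 18.5859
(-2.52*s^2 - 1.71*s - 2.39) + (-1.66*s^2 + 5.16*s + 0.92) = -4.18*s^2 + 3.45*s - 1.47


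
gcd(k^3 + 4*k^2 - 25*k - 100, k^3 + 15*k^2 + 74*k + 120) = k^2 + 9*k + 20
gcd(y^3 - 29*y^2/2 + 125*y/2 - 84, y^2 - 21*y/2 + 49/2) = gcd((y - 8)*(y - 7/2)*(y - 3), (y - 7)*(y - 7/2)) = y - 7/2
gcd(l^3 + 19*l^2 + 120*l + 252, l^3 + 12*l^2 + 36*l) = l^2 + 12*l + 36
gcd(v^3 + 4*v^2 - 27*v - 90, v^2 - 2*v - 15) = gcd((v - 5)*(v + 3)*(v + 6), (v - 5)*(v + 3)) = v^2 - 2*v - 15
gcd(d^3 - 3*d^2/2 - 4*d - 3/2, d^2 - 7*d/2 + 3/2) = d - 3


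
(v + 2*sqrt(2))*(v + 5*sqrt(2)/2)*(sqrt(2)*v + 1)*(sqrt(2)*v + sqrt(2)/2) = 2*v^4 + v^3 + 10*sqrt(2)*v^3 + 5*sqrt(2)*v^2 + 29*v^2 + 10*sqrt(2)*v + 29*v/2 + 5*sqrt(2)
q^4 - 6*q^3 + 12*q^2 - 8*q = q*(q - 2)^3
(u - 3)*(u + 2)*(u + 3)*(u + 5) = u^4 + 7*u^3 + u^2 - 63*u - 90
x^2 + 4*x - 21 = (x - 3)*(x + 7)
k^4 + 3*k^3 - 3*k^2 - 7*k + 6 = (k - 1)^2*(k + 2)*(k + 3)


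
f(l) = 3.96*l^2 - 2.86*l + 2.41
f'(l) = 7.92*l - 2.86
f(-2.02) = 24.35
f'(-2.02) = -18.86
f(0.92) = 3.13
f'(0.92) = 4.43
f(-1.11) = 10.46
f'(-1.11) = -11.65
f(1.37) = 5.92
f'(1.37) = 7.99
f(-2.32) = 30.36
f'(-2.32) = -21.23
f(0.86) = 2.88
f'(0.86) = 3.95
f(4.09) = 56.96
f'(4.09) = 29.53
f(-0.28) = 3.52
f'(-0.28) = -5.08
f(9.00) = 297.43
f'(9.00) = 68.42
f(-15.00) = 936.31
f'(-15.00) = -121.66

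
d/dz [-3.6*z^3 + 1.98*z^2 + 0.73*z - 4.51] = -10.8*z^2 + 3.96*z + 0.73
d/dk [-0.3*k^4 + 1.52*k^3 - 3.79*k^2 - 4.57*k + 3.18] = -1.2*k^3 + 4.56*k^2 - 7.58*k - 4.57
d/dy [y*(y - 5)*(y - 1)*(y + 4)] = 4*y^3 - 6*y^2 - 38*y + 20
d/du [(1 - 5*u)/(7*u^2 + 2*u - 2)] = (35*u^2 - 14*u + 8)/(49*u^4 + 28*u^3 - 24*u^2 - 8*u + 4)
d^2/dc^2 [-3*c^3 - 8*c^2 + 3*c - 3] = -18*c - 16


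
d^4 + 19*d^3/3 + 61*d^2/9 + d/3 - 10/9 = (d - 1/3)*(d + 2/3)*(d + 1)*(d + 5)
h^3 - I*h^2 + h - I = (h - I)^2*(h + I)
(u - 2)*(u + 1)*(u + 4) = u^3 + 3*u^2 - 6*u - 8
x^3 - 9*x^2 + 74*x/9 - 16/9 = (x - 8)*(x - 2/3)*(x - 1/3)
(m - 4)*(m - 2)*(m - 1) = m^3 - 7*m^2 + 14*m - 8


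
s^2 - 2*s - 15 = (s - 5)*(s + 3)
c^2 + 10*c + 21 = (c + 3)*(c + 7)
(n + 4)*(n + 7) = n^2 + 11*n + 28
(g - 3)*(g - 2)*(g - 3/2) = g^3 - 13*g^2/2 + 27*g/2 - 9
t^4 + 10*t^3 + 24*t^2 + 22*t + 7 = (t + 1)^3*(t + 7)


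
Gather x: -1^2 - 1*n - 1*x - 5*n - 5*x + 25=-6*n - 6*x + 24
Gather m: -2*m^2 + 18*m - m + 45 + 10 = -2*m^2 + 17*m + 55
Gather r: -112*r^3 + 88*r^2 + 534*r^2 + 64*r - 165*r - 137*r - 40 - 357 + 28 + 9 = -112*r^3 + 622*r^2 - 238*r - 360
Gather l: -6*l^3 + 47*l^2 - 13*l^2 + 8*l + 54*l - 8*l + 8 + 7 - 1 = -6*l^3 + 34*l^2 + 54*l + 14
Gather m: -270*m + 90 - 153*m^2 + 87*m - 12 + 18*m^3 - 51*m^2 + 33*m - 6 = 18*m^3 - 204*m^2 - 150*m + 72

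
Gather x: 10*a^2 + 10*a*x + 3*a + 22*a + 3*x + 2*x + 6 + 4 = 10*a^2 + 25*a + x*(10*a + 5) + 10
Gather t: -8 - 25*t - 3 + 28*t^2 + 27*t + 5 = 28*t^2 + 2*t - 6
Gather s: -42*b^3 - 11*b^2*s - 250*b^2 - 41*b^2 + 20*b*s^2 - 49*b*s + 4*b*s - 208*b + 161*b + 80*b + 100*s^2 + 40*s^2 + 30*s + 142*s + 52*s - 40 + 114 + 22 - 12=-42*b^3 - 291*b^2 + 33*b + s^2*(20*b + 140) + s*(-11*b^2 - 45*b + 224) + 84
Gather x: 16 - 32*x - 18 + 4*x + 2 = -28*x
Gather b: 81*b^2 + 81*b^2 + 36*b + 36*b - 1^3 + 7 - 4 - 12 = 162*b^2 + 72*b - 10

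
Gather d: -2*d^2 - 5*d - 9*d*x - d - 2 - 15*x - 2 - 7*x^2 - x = -2*d^2 + d*(-9*x - 6) - 7*x^2 - 16*x - 4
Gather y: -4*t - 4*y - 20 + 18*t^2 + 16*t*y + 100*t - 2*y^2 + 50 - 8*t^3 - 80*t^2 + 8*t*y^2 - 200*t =-8*t^3 - 62*t^2 - 104*t + y^2*(8*t - 2) + y*(16*t - 4) + 30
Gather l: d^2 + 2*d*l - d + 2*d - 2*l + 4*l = d^2 + d + l*(2*d + 2)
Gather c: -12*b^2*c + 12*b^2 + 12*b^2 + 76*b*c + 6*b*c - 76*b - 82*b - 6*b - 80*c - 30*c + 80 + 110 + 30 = 24*b^2 - 164*b + c*(-12*b^2 + 82*b - 110) + 220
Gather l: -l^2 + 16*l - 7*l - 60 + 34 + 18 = -l^2 + 9*l - 8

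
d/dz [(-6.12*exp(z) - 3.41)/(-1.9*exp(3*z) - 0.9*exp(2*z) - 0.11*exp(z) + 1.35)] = (-(6.12*exp(z) + 3.41)*(5.7*exp(2*z) + 1.8*exp(z) + 0.11) + 11.628*exp(3*z) + 5.508*exp(2*z) + 0.6732*exp(z) - 8.262)*exp(z)/(1.9*exp(3*z) + 0.9*exp(2*z) + 0.11*exp(z) - 1.35)^2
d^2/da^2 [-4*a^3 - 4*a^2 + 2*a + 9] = -24*a - 8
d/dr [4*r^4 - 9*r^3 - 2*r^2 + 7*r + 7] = 16*r^3 - 27*r^2 - 4*r + 7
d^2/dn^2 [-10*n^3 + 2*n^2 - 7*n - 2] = 4 - 60*n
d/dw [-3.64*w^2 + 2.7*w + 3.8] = 2.7 - 7.28*w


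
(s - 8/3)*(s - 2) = s^2 - 14*s/3 + 16/3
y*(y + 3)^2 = y^3 + 6*y^2 + 9*y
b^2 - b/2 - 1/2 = (b - 1)*(b + 1/2)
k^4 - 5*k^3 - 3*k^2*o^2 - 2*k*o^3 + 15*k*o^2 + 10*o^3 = (k - 5)*(k - 2*o)*(k + o)^2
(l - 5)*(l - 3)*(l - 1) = l^3 - 9*l^2 + 23*l - 15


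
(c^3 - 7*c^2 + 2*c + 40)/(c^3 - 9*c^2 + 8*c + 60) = (c - 4)/(c - 6)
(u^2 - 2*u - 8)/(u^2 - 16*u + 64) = (u^2 - 2*u - 8)/(u^2 - 16*u + 64)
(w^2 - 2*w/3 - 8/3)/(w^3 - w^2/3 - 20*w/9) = 3*(w - 2)/(w*(3*w - 5))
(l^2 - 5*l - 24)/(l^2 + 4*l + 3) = (l - 8)/(l + 1)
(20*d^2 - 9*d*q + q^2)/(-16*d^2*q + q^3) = (-5*d + q)/(q*(4*d + q))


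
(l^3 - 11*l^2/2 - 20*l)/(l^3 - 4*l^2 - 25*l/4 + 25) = 2*l*(l - 8)/(2*l^2 - 13*l + 20)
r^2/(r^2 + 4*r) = r/(r + 4)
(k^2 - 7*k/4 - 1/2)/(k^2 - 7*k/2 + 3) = (4*k + 1)/(2*(2*k - 3))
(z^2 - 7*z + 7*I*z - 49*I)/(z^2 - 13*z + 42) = (z + 7*I)/(z - 6)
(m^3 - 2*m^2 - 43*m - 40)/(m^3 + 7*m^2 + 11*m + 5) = (m - 8)/(m + 1)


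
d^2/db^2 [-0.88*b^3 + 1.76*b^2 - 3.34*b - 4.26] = 3.52 - 5.28*b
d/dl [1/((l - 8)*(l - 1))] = (9 - 2*l)/(l^4 - 18*l^3 + 97*l^2 - 144*l + 64)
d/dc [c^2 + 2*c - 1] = 2*c + 2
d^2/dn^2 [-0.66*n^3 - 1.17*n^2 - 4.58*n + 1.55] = -3.96*n - 2.34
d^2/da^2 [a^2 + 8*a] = 2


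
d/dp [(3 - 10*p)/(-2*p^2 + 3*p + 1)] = (-20*p^2 + 12*p - 19)/(4*p^4 - 12*p^3 + 5*p^2 + 6*p + 1)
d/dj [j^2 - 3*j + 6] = 2*j - 3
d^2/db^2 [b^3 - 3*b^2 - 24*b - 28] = 6*b - 6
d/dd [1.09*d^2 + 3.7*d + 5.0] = 2.18*d + 3.7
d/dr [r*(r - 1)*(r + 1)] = 3*r^2 - 1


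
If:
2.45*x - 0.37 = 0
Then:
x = 0.15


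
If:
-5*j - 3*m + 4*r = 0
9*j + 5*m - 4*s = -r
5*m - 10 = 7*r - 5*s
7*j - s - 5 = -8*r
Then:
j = -175/1306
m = 1985/1306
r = 635/653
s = 2405/1306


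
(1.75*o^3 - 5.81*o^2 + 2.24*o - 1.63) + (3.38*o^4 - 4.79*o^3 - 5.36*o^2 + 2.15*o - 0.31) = 3.38*o^4 - 3.04*o^3 - 11.17*o^2 + 4.39*o - 1.94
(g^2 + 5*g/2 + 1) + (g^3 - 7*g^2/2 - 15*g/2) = g^3 - 5*g^2/2 - 5*g + 1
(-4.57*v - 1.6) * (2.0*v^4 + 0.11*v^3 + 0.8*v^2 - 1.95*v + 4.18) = -9.14*v^5 - 3.7027*v^4 - 3.832*v^3 + 7.6315*v^2 - 15.9826*v - 6.688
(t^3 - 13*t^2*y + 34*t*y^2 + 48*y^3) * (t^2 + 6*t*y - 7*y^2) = t^5 - 7*t^4*y - 51*t^3*y^2 + 343*t^2*y^3 + 50*t*y^4 - 336*y^5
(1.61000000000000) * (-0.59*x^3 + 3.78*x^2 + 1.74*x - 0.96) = -0.9499*x^3 + 6.0858*x^2 + 2.8014*x - 1.5456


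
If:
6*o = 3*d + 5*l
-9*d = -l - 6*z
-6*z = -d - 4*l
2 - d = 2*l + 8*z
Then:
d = 30/211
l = 48/211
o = 55/211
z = 37/211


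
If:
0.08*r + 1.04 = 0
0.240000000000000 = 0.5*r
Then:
No Solution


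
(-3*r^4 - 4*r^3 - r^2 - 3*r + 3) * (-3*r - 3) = 9*r^5 + 21*r^4 + 15*r^3 + 12*r^2 - 9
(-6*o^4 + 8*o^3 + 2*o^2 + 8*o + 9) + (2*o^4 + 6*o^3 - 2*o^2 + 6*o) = -4*o^4 + 14*o^3 + 14*o + 9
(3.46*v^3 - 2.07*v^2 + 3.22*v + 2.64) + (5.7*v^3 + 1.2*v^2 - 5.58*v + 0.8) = 9.16*v^3 - 0.87*v^2 - 2.36*v + 3.44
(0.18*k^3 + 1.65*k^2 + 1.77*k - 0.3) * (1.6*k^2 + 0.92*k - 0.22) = 0.288*k^5 + 2.8056*k^4 + 4.3104*k^3 + 0.7854*k^2 - 0.6654*k + 0.066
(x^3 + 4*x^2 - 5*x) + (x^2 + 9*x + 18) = x^3 + 5*x^2 + 4*x + 18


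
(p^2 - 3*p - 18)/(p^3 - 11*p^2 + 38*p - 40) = (p^2 - 3*p - 18)/(p^3 - 11*p^2 + 38*p - 40)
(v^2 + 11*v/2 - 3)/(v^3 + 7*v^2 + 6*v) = (v - 1/2)/(v*(v + 1))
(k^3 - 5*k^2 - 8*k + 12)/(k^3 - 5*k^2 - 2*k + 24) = (k^2 - 7*k + 6)/(k^2 - 7*k + 12)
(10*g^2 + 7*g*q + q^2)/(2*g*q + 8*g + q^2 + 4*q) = (5*g + q)/(q + 4)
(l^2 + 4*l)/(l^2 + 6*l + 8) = l/(l + 2)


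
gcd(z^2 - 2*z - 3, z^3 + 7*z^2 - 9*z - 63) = z - 3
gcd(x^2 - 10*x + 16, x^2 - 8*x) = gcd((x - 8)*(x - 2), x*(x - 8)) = x - 8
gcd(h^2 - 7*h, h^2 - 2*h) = h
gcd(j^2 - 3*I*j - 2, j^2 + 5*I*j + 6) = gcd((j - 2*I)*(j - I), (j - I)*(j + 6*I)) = j - I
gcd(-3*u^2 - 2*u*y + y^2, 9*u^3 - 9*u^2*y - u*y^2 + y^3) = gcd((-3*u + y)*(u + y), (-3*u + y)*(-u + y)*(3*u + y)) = -3*u + y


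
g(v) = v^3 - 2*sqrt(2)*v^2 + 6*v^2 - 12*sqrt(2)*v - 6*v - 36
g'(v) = 3*v^2 - 4*sqrt(2)*v + 12*v - 12*sqrt(2) - 6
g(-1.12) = -7.70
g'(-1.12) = -26.31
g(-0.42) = -25.87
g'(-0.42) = -25.11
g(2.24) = -60.30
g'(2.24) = 6.29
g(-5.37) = 23.96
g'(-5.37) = 29.48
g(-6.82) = -49.04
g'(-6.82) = 73.31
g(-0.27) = -29.59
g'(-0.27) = -24.46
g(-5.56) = 17.88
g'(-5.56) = 34.50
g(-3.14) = 36.44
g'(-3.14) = -13.31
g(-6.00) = 0.00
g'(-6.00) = 46.97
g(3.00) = -49.37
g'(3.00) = 23.06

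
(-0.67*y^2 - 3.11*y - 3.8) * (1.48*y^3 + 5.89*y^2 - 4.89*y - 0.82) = -0.9916*y^5 - 8.5491*y^4 - 20.6656*y^3 - 6.6247*y^2 + 21.1322*y + 3.116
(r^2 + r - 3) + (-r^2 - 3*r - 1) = -2*r - 4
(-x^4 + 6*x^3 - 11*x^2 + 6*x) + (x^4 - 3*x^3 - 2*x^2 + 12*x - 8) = 3*x^3 - 13*x^2 + 18*x - 8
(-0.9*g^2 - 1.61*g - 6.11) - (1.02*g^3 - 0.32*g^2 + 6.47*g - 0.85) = -1.02*g^3 - 0.58*g^2 - 8.08*g - 5.26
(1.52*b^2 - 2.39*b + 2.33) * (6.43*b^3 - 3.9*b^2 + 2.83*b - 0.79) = 9.7736*b^5 - 21.2957*b^4 + 28.6045*b^3 - 17.0515*b^2 + 8.482*b - 1.8407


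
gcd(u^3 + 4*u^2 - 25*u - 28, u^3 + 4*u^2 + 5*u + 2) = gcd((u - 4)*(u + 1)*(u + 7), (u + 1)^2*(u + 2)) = u + 1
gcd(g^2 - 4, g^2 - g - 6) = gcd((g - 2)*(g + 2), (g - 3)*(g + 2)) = g + 2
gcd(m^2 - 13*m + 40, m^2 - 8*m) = m - 8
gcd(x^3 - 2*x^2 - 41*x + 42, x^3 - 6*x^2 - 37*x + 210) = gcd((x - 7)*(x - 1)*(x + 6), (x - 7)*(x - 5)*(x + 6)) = x^2 - x - 42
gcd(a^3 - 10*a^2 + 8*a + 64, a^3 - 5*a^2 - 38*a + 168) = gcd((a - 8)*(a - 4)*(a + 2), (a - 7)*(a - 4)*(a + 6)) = a - 4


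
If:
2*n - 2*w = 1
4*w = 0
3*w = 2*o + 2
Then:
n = 1/2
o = -1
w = 0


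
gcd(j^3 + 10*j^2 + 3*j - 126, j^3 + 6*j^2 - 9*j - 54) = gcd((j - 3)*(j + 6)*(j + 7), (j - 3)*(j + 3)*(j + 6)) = j^2 + 3*j - 18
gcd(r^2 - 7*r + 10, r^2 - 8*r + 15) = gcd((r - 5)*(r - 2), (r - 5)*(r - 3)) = r - 5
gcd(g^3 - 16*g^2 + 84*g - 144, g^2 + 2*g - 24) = g - 4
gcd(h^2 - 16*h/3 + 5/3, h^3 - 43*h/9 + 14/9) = h - 1/3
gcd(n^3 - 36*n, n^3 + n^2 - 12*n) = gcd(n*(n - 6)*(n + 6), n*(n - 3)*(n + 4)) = n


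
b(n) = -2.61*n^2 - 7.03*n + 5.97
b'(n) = -5.22*n - 7.03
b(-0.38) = 8.26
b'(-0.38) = -5.05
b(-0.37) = 8.21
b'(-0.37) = -5.10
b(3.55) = -51.88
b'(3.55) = -25.56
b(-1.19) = 10.64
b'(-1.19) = -0.82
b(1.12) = -5.18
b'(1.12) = -12.88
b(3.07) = -40.21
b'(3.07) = -23.06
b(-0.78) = 9.87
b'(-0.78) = -2.96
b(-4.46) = -14.59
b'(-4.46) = 16.25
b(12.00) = -454.23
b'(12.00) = -69.67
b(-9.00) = -142.17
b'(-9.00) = 39.95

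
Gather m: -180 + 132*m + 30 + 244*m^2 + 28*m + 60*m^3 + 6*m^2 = 60*m^3 + 250*m^2 + 160*m - 150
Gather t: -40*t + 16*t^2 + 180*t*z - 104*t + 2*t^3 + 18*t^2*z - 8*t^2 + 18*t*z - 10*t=2*t^3 + t^2*(18*z + 8) + t*(198*z - 154)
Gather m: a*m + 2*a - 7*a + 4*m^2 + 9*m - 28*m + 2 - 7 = -5*a + 4*m^2 + m*(a - 19) - 5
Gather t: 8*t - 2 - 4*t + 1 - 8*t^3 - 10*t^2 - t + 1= -8*t^3 - 10*t^2 + 3*t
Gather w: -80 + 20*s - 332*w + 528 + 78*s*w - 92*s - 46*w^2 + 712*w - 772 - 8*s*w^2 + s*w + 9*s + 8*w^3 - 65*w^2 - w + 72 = -63*s + 8*w^3 + w^2*(-8*s - 111) + w*(79*s + 379) - 252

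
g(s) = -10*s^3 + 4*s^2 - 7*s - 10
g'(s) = -30*s^2 + 8*s - 7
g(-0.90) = 6.83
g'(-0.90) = -38.50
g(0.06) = -10.41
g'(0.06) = -6.63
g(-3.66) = 559.48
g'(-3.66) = -438.15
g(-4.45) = 981.57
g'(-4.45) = -636.68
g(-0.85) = 4.98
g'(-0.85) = -35.48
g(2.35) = -134.14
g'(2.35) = -153.88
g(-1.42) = 36.64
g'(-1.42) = -78.85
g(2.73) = -202.76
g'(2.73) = -208.75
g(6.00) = -2068.00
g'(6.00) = -1039.00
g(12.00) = -16798.00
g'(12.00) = -4231.00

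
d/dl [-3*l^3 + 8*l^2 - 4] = l*(16 - 9*l)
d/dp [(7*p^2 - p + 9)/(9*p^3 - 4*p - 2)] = ((1 - 14*p)*(-9*p^3 + 4*p + 2) - (27*p^2 - 4)*(7*p^2 - p + 9))/(-9*p^3 + 4*p + 2)^2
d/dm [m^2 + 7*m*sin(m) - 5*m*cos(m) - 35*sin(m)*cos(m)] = 5*m*sin(m) + 7*m*cos(m) + 2*m + 7*sin(m) - 5*cos(m) - 35*cos(2*m)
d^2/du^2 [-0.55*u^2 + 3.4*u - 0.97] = -1.10000000000000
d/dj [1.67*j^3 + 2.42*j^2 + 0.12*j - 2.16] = 5.01*j^2 + 4.84*j + 0.12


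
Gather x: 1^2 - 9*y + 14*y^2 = 14*y^2 - 9*y + 1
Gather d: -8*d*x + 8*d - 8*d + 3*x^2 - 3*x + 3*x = -8*d*x + 3*x^2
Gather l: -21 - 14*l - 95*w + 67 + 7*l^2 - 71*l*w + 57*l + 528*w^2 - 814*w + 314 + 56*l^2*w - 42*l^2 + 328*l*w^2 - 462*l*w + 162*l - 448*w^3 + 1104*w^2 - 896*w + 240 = l^2*(56*w - 35) + l*(328*w^2 - 533*w + 205) - 448*w^3 + 1632*w^2 - 1805*w + 600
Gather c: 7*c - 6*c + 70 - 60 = c + 10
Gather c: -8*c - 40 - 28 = -8*c - 68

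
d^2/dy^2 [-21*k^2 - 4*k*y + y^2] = 2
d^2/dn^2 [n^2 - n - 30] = 2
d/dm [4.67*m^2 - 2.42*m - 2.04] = 9.34*m - 2.42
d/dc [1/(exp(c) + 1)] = -1/(4*cosh(c/2)^2)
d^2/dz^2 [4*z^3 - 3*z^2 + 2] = 24*z - 6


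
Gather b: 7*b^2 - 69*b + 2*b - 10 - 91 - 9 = 7*b^2 - 67*b - 110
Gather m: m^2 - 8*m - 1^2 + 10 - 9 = m^2 - 8*m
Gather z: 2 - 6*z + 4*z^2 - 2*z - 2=4*z^2 - 8*z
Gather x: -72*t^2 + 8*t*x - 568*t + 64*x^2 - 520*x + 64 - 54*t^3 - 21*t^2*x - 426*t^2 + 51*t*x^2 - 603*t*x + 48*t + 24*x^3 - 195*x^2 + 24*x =-54*t^3 - 498*t^2 - 520*t + 24*x^3 + x^2*(51*t - 131) + x*(-21*t^2 - 595*t - 496) + 64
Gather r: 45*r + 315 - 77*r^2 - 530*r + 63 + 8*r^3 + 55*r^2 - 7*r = 8*r^3 - 22*r^2 - 492*r + 378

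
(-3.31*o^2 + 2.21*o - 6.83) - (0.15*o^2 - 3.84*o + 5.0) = -3.46*o^2 + 6.05*o - 11.83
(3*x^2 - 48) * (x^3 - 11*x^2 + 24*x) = 3*x^5 - 33*x^4 + 24*x^3 + 528*x^2 - 1152*x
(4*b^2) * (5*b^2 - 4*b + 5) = 20*b^4 - 16*b^3 + 20*b^2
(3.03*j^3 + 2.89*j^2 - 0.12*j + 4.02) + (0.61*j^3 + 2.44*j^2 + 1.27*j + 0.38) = 3.64*j^3 + 5.33*j^2 + 1.15*j + 4.4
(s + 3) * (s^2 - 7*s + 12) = s^3 - 4*s^2 - 9*s + 36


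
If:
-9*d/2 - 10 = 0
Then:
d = -20/9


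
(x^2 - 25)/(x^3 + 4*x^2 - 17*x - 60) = (x - 5)/(x^2 - x - 12)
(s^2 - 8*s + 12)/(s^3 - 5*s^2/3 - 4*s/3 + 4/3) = 3*(s - 6)/(3*s^2 + s - 2)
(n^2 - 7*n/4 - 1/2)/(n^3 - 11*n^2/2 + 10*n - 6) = (4*n + 1)/(2*(2*n^2 - 7*n + 6))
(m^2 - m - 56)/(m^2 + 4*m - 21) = (m - 8)/(m - 3)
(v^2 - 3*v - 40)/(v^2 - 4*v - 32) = (v + 5)/(v + 4)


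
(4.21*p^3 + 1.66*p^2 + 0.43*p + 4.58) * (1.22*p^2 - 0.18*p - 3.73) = 5.1362*p^5 + 1.2674*p^4 - 15.4775*p^3 - 0.6816*p^2 - 2.4283*p - 17.0834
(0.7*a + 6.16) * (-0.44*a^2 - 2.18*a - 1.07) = -0.308*a^3 - 4.2364*a^2 - 14.1778*a - 6.5912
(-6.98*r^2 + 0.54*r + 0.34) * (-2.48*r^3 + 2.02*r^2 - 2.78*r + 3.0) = 17.3104*r^5 - 15.4388*r^4 + 19.652*r^3 - 21.7544*r^2 + 0.6748*r + 1.02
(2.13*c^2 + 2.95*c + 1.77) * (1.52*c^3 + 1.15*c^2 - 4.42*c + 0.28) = 3.2376*c^5 + 6.9335*c^4 - 3.3317*c^3 - 10.4071*c^2 - 6.9974*c + 0.4956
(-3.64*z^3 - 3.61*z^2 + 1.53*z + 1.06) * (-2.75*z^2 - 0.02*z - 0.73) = 10.01*z^5 + 10.0003*z^4 - 1.4781*z^3 - 0.3103*z^2 - 1.1381*z - 0.7738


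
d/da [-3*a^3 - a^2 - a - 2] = -9*a^2 - 2*a - 1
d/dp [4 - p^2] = -2*p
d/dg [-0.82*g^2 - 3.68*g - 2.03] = -1.64*g - 3.68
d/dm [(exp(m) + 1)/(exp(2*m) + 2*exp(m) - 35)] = (-2*(exp(m) + 1)^2 + exp(2*m) + 2*exp(m) - 35)*exp(m)/(exp(2*m) + 2*exp(m) - 35)^2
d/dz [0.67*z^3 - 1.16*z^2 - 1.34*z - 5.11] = 2.01*z^2 - 2.32*z - 1.34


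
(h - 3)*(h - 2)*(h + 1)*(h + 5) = h^4 + h^3 - 19*h^2 + 11*h + 30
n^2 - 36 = (n - 6)*(n + 6)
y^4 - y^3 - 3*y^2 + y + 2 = (y - 2)*(y - 1)*(y + 1)^2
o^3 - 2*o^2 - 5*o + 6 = (o - 3)*(o - 1)*(o + 2)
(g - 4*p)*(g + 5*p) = g^2 + g*p - 20*p^2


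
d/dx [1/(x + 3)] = -1/(x + 3)^2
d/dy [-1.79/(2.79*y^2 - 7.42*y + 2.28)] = (9.9882*y - 13.2818)/(2.79*y^2 - 7.42*y + 2.28)^2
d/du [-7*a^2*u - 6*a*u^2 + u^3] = -7*a^2 - 12*a*u + 3*u^2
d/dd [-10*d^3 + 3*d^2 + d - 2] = -30*d^2 + 6*d + 1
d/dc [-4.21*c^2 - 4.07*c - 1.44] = -8.42*c - 4.07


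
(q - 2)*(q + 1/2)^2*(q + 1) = q^4 - 11*q^2/4 - 9*q/4 - 1/2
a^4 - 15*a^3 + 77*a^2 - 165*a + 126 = (a - 7)*(a - 3)^2*(a - 2)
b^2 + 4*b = b*(b + 4)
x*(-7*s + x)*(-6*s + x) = 42*s^2*x - 13*s*x^2 + x^3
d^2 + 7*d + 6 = (d + 1)*(d + 6)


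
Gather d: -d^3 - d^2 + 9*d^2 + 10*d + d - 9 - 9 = -d^3 + 8*d^2 + 11*d - 18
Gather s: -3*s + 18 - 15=3 - 3*s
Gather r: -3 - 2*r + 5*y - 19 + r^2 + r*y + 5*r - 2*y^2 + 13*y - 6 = r^2 + r*(y + 3) - 2*y^2 + 18*y - 28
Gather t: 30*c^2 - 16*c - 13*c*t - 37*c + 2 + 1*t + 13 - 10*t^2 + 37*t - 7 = 30*c^2 - 53*c - 10*t^2 + t*(38 - 13*c) + 8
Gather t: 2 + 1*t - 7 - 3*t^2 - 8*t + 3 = -3*t^2 - 7*t - 2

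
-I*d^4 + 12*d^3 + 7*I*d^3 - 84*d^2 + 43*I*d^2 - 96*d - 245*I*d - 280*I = (d - 8)*(d + 5*I)*(d + 7*I)*(-I*d - I)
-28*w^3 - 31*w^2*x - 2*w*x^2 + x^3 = (-7*w + x)*(w + x)*(4*w + x)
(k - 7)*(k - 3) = k^2 - 10*k + 21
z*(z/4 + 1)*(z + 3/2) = z^3/4 + 11*z^2/8 + 3*z/2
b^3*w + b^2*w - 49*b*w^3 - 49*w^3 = (b - 7*w)*(b + 7*w)*(b*w + w)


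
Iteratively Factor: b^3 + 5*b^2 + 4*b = (b + 4)*(b^2 + b) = b*(b + 4)*(b + 1)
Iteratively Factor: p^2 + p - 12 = (p - 3)*(p + 4)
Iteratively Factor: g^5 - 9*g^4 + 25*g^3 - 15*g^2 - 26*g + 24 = (g - 4)*(g^4 - 5*g^3 + 5*g^2 + 5*g - 6) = (g - 4)*(g - 3)*(g^3 - 2*g^2 - g + 2) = (g - 4)*(g - 3)*(g - 1)*(g^2 - g - 2) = (g - 4)*(g - 3)*(g - 2)*(g - 1)*(g + 1)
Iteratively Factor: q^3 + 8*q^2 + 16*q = (q)*(q^2 + 8*q + 16) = q*(q + 4)*(q + 4)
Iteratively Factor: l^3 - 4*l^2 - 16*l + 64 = (l + 4)*(l^2 - 8*l + 16) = (l - 4)*(l + 4)*(l - 4)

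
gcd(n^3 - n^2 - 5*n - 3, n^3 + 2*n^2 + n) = n^2 + 2*n + 1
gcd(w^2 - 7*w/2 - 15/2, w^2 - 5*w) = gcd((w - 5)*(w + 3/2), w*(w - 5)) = w - 5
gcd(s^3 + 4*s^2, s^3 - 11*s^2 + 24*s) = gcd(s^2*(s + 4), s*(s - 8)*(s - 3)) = s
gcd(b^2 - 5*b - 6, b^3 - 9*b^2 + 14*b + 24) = b^2 - 5*b - 6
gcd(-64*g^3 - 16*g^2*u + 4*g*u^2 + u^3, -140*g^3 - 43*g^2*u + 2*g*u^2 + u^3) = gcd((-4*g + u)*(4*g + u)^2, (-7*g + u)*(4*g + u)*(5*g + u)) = 4*g + u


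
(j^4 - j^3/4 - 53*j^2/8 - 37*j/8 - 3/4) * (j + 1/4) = j^5 - 107*j^3/16 - 201*j^2/32 - 61*j/32 - 3/16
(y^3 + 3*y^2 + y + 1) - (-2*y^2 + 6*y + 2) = y^3 + 5*y^2 - 5*y - 1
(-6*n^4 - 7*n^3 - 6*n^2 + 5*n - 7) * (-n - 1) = 6*n^5 + 13*n^4 + 13*n^3 + n^2 + 2*n + 7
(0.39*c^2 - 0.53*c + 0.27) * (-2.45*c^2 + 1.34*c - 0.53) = -0.9555*c^4 + 1.8211*c^3 - 1.5784*c^2 + 0.6427*c - 0.1431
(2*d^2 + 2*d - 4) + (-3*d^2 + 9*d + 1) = -d^2 + 11*d - 3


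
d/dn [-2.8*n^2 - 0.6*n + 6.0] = -5.6*n - 0.6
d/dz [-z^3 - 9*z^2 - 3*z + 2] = -3*z^2 - 18*z - 3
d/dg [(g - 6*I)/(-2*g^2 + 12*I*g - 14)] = (g^2 - 12*I*g - 43)/(2*(g^4 - 12*I*g^3 - 22*g^2 - 84*I*g + 49))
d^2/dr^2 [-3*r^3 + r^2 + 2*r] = 2 - 18*r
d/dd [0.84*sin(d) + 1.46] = 0.84*cos(d)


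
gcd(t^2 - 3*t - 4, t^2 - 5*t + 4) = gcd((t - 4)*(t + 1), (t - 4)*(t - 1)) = t - 4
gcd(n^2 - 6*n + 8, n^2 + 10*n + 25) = 1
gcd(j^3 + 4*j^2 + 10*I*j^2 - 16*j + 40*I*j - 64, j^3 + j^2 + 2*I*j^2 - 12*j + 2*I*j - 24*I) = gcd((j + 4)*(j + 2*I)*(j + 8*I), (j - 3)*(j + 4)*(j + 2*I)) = j^2 + j*(4 + 2*I) + 8*I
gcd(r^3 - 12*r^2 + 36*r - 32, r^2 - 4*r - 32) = r - 8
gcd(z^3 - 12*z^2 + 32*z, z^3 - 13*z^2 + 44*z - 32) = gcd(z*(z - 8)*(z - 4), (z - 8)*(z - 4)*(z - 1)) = z^2 - 12*z + 32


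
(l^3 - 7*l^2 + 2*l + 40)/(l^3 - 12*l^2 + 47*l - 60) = (l + 2)/(l - 3)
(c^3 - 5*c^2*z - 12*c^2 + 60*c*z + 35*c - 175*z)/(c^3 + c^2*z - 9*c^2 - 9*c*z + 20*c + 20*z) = (c^2 - 5*c*z - 7*c + 35*z)/(c^2 + c*z - 4*c - 4*z)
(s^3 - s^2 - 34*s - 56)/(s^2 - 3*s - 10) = (s^2 - 3*s - 28)/(s - 5)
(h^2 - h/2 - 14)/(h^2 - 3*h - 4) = (h + 7/2)/(h + 1)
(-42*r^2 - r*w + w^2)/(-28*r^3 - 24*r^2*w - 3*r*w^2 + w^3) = (6*r + w)/(4*r^2 + 4*r*w + w^2)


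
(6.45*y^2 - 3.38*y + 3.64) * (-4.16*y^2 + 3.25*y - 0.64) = -26.832*y^4 + 35.0233*y^3 - 30.2554*y^2 + 13.9932*y - 2.3296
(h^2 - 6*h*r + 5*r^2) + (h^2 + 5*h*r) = 2*h^2 - h*r + 5*r^2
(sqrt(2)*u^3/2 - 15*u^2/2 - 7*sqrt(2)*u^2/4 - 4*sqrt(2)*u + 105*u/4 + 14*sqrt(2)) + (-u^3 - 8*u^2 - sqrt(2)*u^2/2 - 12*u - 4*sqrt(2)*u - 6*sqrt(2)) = -u^3 + sqrt(2)*u^3/2 - 31*u^2/2 - 9*sqrt(2)*u^2/4 - 8*sqrt(2)*u + 57*u/4 + 8*sqrt(2)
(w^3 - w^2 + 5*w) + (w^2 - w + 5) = w^3 + 4*w + 5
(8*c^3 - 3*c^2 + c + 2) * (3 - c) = -8*c^4 + 27*c^3 - 10*c^2 + c + 6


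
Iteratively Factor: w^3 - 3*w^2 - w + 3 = (w + 1)*(w^2 - 4*w + 3) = (w - 3)*(w + 1)*(w - 1)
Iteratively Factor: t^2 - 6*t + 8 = (t - 4)*(t - 2)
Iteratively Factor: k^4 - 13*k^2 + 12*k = (k - 1)*(k^3 + k^2 - 12*k) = (k - 3)*(k - 1)*(k^2 + 4*k) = k*(k - 3)*(k - 1)*(k + 4)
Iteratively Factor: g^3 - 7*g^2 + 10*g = (g)*(g^2 - 7*g + 10) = g*(g - 2)*(g - 5)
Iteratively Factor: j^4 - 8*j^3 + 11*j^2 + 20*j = (j + 1)*(j^3 - 9*j^2 + 20*j) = (j - 5)*(j + 1)*(j^2 - 4*j) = (j - 5)*(j - 4)*(j + 1)*(j)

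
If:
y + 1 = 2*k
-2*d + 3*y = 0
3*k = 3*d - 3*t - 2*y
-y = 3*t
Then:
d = 9/8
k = 7/8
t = -1/4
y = 3/4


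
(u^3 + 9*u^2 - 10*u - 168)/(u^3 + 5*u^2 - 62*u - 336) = (u - 4)/(u - 8)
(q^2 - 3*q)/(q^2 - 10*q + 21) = q/(q - 7)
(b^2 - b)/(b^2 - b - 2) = b*(1 - b)/(-b^2 + b + 2)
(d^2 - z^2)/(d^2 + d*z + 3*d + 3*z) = (d - z)/(d + 3)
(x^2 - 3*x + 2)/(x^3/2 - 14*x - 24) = 2*(-x^2 + 3*x - 2)/(-x^3 + 28*x + 48)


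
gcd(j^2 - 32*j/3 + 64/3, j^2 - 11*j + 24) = j - 8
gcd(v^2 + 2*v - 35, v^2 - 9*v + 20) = v - 5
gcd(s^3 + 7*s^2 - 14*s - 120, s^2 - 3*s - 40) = s + 5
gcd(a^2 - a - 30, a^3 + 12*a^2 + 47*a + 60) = a + 5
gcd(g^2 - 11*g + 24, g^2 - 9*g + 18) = g - 3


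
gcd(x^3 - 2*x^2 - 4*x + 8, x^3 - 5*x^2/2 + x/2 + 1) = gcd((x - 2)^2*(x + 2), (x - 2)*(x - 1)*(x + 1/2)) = x - 2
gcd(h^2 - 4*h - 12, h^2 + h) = 1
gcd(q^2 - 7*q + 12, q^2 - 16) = q - 4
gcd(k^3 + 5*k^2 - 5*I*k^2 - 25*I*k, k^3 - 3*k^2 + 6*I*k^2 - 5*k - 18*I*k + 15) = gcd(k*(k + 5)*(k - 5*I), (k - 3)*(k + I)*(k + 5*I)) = 1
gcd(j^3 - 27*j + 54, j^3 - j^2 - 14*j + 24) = j - 3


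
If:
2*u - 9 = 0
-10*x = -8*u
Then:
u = 9/2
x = 18/5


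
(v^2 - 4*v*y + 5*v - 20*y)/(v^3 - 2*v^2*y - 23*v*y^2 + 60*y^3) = (-v - 5)/(-v^2 - 2*v*y + 15*y^2)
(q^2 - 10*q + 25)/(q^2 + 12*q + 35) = (q^2 - 10*q + 25)/(q^2 + 12*q + 35)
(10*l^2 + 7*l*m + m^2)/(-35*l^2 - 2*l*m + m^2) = (-2*l - m)/(7*l - m)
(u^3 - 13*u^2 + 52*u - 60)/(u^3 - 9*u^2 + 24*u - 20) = (u - 6)/(u - 2)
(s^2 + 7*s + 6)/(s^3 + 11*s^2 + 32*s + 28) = (s^2 + 7*s + 6)/(s^3 + 11*s^2 + 32*s + 28)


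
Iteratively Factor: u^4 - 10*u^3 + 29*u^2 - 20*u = (u - 4)*(u^3 - 6*u^2 + 5*u) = (u - 4)*(u - 1)*(u^2 - 5*u) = (u - 5)*(u - 4)*(u - 1)*(u)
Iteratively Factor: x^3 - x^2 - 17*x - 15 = (x + 3)*(x^2 - 4*x - 5) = (x + 1)*(x + 3)*(x - 5)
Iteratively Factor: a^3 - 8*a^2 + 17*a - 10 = (a - 1)*(a^2 - 7*a + 10) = (a - 5)*(a - 1)*(a - 2)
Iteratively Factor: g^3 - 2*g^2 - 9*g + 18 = (g + 3)*(g^2 - 5*g + 6) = (g - 3)*(g + 3)*(g - 2)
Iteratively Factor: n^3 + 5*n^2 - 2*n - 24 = (n + 3)*(n^2 + 2*n - 8) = (n + 3)*(n + 4)*(n - 2)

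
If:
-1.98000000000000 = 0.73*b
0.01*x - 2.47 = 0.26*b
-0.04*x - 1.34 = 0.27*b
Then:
No Solution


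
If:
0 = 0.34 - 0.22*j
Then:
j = 1.55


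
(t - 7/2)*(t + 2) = t^2 - 3*t/2 - 7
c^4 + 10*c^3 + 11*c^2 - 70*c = c*(c - 2)*(c + 5)*(c + 7)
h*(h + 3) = h^2 + 3*h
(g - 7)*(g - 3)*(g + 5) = g^3 - 5*g^2 - 29*g + 105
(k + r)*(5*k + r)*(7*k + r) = 35*k^3 + 47*k^2*r + 13*k*r^2 + r^3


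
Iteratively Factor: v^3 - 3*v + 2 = (v - 1)*(v^2 + v - 2) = (v - 1)*(v + 2)*(v - 1)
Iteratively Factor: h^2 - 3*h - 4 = (h - 4)*(h + 1)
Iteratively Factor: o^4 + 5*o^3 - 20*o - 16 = (o - 2)*(o^3 + 7*o^2 + 14*o + 8) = (o - 2)*(o + 4)*(o^2 + 3*o + 2) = (o - 2)*(o + 2)*(o + 4)*(o + 1)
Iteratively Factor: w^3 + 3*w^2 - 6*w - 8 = (w + 4)*(w^2 - w - 2) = (w + 1)*(w + 4)*(w - 2)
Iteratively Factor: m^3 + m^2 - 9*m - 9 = (m + 3)*(m^2 - 2*m - 3) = (m - 3)*(m + 3)*(m + 1)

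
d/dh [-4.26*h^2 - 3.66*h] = -8.52*h - 3.66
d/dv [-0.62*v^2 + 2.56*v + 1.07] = 2.56 - 1.24*v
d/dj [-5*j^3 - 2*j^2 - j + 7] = -15*j^2 - 4*j - 1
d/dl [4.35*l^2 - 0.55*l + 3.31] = 8.7*l - 0.55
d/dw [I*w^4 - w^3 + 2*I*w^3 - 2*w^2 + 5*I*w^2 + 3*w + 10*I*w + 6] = 4*I*w^3 + w^2*(-3 + 6*I) + w*(-4 + 10*I) + 3 + 10*I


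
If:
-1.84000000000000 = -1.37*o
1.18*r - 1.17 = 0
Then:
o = 1.34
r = 0.99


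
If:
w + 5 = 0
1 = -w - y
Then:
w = -5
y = 4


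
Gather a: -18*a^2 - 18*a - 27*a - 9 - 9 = -18*a^2 - 45*a - 18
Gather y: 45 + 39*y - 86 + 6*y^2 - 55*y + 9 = 6*y^2 - 16*y - 32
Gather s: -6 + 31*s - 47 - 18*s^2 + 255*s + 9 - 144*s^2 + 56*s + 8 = -162*s^2 + 342*s - 36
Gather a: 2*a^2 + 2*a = 2*a^2 + 2*a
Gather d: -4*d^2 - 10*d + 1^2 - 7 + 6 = -4*d^2 - 10*d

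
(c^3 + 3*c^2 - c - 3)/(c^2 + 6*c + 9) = (c^2 - 1)/(c + 3)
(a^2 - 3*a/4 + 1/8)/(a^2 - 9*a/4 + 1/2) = (a - 1/2)/(a - 2)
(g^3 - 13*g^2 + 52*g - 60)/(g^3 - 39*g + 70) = (g - 6)/(g + 7)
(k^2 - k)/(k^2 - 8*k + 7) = k/(k - 7)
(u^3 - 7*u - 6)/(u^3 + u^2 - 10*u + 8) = (u^3 - 7*u - 6)/(u^3 + u^2 - 10*u + 8)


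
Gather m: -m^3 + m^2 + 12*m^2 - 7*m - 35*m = -m^3 + 13*m^2 - 42*m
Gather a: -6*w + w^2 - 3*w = w^2 - 9*w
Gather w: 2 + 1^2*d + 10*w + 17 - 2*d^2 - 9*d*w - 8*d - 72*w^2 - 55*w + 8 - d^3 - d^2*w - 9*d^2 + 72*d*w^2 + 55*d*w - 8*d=-d^3 - 11*d^2 - 15*d + w^2*(72*d - 72) + w*(-d^2 + 46*d - 45) + 27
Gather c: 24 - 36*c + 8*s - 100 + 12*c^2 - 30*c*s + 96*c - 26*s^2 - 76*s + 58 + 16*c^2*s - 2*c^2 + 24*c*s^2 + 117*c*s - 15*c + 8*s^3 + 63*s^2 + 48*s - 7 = c^2*(16*s + 10) + c*(24*s^2 + 87*s + 45) + 8*s^3 + 37*s^2 - 20*s - 25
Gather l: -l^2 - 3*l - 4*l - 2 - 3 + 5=-l^2 - 7*l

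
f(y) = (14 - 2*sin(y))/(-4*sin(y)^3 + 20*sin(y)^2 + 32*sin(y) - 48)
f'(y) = (14 - 2*sin(y))*(12*sin(y)^2*cos(y) - 40*sin(y)*cos(y) - 32*cos(y))/(-4*sin(y)^3 + 20*sin(y)^2 + 32*sin(y) - 48)^2 - 2*cos(y)/(-4*sin(y)^3 + 20*sin(y)^2 + 32*sin(y) - 48) = (-sin(y)^3 + 13*sin(y)^2 - 35*sin(y) - 22)*cos(y)/((sin(y) - 6)^2*(sin(y) - 1)^2*(sin(y) + 2)^2)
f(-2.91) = -0.27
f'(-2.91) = 0.07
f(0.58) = -0.51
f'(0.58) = -0.79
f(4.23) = -0.27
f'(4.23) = -0.04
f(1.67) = -40.74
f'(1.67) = 819.42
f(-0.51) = -0.26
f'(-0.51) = -0.01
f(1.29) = -5.17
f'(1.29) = -36.13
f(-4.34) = -2.98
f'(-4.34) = 15.48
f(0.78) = -0.74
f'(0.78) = -1.60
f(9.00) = -0.42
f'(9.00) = 0.50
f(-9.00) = -0.26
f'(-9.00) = 0.02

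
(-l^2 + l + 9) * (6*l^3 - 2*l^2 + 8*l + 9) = -6*l^5 + 8*l^4 + 44*l^3 - 19*l^2 + 81*l + 81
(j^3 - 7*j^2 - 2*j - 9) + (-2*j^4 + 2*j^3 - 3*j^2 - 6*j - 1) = -2*j^4 + 3*j^3 - 10*j^2 - 8*j - 10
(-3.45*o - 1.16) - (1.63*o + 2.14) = -5.08*o - 3.3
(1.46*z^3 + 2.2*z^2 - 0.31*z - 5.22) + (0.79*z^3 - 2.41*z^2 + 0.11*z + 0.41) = 2.25*z^3 - 0.21*z^2 - 0.2*z - 4.81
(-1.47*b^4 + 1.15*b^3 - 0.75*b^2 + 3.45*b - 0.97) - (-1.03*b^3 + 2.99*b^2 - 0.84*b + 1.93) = -1.47*b^4 + 2.18*b^3 - 3.74*b^2 + 4.29*b - 2.9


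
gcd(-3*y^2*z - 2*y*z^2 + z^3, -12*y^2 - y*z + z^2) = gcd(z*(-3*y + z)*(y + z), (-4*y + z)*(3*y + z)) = 1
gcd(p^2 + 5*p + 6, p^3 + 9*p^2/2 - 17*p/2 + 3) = 1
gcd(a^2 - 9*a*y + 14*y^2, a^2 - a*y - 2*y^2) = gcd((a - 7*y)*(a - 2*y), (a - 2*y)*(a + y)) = -a + 2*y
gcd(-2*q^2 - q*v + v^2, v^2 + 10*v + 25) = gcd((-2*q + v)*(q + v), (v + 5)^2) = 1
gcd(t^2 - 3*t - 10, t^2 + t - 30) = t - 5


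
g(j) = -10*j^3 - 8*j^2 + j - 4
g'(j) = -30*j^2 - 16*j + 1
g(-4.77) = 894.52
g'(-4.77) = -605.27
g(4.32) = -955.19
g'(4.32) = -627.99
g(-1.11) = -1.29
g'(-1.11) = -18.20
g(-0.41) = -5.07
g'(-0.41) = 2.52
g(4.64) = -1170.57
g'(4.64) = -719.13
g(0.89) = -16.50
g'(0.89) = -37.00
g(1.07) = -24.34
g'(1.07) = -50.47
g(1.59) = -62.83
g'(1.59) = -100.28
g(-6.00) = 1862.00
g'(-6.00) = -983.00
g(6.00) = -2446.00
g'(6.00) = -1175.00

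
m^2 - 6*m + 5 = (m - 5)*(m - 1)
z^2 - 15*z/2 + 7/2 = (z - 7)*(z - 1/2)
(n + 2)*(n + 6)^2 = n^3 + 14*n^2 + 60*n + 72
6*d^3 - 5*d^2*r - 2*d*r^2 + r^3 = (-3*d + r)*(-d + r)*(2*d + r)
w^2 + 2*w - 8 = (w - 2)*(w + 4)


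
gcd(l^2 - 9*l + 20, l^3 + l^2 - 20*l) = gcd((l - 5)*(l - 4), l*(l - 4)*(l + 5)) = l - 4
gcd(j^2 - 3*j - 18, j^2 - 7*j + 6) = j - 6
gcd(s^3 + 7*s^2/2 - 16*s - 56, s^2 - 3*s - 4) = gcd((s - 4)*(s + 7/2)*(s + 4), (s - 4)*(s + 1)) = s - 4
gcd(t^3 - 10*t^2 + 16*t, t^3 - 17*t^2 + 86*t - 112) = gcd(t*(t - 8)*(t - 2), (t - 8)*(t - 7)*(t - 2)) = t^2 - 10*t + 16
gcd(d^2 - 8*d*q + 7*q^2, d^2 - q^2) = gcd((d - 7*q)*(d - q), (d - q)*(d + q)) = -d + q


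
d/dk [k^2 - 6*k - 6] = 2*k - 6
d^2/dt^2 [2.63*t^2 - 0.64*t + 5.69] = 5.26000000000000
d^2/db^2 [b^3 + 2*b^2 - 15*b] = 6*b + 4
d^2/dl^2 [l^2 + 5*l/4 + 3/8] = 2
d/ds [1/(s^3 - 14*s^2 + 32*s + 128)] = (-3*s^2 + 28*s - 32)/(s^3 - 14*s^2 + 32*s + 128)^2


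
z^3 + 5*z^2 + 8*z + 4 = (z + 1)*(z + 2)^2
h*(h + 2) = h^2 + 2*h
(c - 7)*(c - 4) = c^2 - 11*c + 28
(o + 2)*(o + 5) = o^2 + 7*o + 10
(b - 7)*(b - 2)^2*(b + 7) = b^4 - 4*b^3 - 45*b^2 + 196*b - 196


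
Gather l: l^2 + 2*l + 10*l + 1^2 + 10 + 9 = l^2 + 12*l + 20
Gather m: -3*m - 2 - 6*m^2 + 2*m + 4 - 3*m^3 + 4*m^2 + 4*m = -3*m^3 - 2*m^2 + 3*m + 2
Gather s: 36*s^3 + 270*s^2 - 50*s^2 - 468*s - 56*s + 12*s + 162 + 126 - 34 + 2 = 36*s^3 + 220*s^2 - 512*s + 256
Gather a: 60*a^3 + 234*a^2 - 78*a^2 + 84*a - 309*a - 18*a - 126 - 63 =60*a^3 + 156*a^2 - 243*a - 189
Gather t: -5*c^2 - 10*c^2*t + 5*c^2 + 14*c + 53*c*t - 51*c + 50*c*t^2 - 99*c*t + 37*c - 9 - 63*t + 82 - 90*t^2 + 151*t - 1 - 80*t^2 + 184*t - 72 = t^2*(50*c - 170) + t*(-10*c^2 - 46*c + 272)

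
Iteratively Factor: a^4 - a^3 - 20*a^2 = (a - 5)*(a^3 + 4*a^2) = a*(a - 5)*(a^2 + 4*a) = a*(a - 5)*(a + 4)*(a)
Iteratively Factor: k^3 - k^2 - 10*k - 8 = (k + 2)*(k^2 - 3*k - 4) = (k + 1)*(k + 2)*(k - 4)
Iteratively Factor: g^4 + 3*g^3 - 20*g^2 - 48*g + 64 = (g + 4)*(g^3 - g^2 - 16*g + 16) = (g - 1)*(g + 4)*(g^2 - 16) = (g - 4)*(g - 1)*(g + 4)*(g + 4)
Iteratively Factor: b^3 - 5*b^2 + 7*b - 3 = (b - 1)*(b^2 - 4*b + 3) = (b - 1)^2*(b - 3)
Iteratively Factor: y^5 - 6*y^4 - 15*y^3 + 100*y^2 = (y)*(y^4 - 6*y^3 - 15*y^2 + 100*y) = y^2*(y^3 - 6*y^2 - 15*y + 100) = y^2*(y - 5)*(y^2 - y - 20) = y^2*(y - 5)*(y + 4)*(y - 5)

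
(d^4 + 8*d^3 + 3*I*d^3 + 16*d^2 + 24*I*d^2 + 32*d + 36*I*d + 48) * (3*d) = 3*d^5 + 24*d^4 + 9*I*d^4 + 48*d^3 + 72*I*d^3 + 96*d^2 + 108*I*d^2 + 144*d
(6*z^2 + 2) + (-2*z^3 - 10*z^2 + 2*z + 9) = -2*z^3 - 4*z^2 + 2*z + 11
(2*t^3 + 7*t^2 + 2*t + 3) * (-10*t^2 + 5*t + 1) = -20*t^5 - 60*t^4 + 17*t^3 - 13*t^2 + 17*t + 3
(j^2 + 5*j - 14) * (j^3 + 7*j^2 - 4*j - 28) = j^5 + 12*j^4 + 17*j^3 - 146*j^2 - 84*j + 392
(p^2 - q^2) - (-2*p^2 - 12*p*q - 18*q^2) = 3*p^2 + 12*p*q + 17*q^2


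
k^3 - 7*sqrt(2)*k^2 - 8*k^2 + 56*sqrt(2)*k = k*(k - 8)*(k - 7*sqrt(2))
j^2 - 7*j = j*(j - 7)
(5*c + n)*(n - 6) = 5*c*n - 30*c + n^2 - 6*n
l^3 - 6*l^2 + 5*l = l*(l - 5)*(l - 1)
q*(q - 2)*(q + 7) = q^3 + 5*q^2 - 14*q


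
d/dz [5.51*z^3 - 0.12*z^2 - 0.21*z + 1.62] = 16.53*z^2 - 0.24*z - 0.21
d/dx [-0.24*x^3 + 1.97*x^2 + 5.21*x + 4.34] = -0.72*x^2 + 3.94*x + 5.21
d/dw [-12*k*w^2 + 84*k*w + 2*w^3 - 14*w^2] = -24*k*w + 84*k + 6*w^2 - 28*w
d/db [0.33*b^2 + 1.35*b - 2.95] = 0.66*b + 1.35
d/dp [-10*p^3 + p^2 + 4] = 2*p*(1 - 15*p)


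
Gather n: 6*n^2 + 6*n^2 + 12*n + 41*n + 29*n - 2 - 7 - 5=12*n^2 + 82*n - 14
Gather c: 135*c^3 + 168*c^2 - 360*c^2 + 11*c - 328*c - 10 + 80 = 135*c^3 - 192*c^2 - 317*c + 70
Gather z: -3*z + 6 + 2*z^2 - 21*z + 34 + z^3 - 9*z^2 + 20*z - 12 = z^3 - 7*z^2 - 4*z + 28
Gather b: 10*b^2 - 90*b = 10*b^2 - 90*b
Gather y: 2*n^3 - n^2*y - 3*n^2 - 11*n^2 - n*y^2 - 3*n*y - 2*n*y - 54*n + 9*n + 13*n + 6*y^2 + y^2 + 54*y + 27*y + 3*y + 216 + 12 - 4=2*n^3 - 14*n^2 - 32*n + y^2*(7 - n) + y*(-n^2 - 5*n + 84) + 224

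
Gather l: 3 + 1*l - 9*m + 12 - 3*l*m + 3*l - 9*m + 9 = l*(4 - 3*m) - 18*m + 24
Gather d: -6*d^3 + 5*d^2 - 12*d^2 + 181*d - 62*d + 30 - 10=-6*d^3 - 7*d^2 + 119*d + 20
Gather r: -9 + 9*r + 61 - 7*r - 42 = 2*r + 10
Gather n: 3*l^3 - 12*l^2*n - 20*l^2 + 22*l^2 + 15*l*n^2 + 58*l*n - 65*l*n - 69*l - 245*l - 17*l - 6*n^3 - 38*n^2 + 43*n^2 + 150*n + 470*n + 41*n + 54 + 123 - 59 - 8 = 3*l^3 + 2*l^2 - 331*l - 6*n^3 + n^2*(15*l + 5) + n*(-12*l^2 - 7*l + 661) + 110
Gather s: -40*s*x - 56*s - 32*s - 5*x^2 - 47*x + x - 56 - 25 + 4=s*(-40*x - 88) - 5*x^2 - 46*x - 77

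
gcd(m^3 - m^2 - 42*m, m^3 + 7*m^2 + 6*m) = m^2 + 6*m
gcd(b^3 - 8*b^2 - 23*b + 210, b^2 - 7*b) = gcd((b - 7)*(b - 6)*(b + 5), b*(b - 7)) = b - 7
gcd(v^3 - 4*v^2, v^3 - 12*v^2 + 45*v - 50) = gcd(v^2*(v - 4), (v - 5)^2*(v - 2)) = 1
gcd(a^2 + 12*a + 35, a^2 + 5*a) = a + 5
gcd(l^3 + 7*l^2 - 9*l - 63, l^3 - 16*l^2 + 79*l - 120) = l - 3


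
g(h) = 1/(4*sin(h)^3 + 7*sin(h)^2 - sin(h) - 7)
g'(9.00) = 0.18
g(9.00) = -0.17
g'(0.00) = 0.02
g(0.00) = -0.14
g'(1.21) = -3.70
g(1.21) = 0.68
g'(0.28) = -0.08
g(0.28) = -0.15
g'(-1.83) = -0.09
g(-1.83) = -0.32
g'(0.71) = -0.79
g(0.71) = -0.28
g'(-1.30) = 0.09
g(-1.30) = -0.32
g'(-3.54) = 0.15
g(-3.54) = -0.16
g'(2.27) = 3.08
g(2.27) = -0.53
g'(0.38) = -0.14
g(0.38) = -0.16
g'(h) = (-12*sin(h)^2*cos(h) - 14*sin(h)*cos(h) + cos(h))/(4*sin(h)^3 + 7*sin(h)^2 - sin(h) - 7)^2 = (-12*sin(h)^2 - 14*sin(h) + 1)*cos(h)/(4*sin(h)^3 + 7*sin(h)^2 - sin(h) - 7)^2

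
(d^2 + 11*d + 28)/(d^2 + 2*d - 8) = (d + 7)/(d - 2)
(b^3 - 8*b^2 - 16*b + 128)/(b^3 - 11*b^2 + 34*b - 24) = (b^2 - 4*b - 32)/(b^2 - 7*b + 6)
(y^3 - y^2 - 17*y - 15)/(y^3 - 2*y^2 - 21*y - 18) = (y - 5)/(y - 6)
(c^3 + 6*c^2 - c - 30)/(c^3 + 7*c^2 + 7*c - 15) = (c - 2)/(c - 1)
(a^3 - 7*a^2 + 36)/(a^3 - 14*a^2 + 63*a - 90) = (a + 2)/(a - 5)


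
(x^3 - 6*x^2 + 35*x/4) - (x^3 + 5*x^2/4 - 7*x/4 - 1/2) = -29*x^2/4 + 21*x/2 + 1/2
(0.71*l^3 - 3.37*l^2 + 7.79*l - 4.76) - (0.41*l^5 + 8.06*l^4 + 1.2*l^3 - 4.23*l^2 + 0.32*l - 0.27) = -0.41*l^5 - 8.06*l^4 - 0.49*l^3 + 0.86*l^2 + 7.47*l - 4.49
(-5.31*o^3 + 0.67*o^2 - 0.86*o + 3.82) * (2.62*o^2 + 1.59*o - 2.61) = -13.9122*o^5 - 6.6875*o^4 + 12.6712*o^3 + 6.8923*o^2 + 8.3184*o - 9.9702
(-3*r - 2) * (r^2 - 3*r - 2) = -3*r^3 + 7*r^2 + 12*r + 4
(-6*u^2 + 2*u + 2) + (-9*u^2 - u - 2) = -15*u^2 + u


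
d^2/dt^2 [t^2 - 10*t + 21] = 2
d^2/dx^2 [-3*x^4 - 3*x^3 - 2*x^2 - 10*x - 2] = -36*x^2 - 18*x - 4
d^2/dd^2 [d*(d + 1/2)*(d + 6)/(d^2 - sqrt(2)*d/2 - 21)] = 2*(13*sqrt(2)*d^3 + 98*d^3 + 126*sqrt(2)*d^2 + 1638*d^2 + 6048*d - 126*sqrt(2) + 11466)/(4*d^6 - 6*sqrt(2)*d^5 - 246*d^4 + 251*sqrt(2)*d^3 + 5166*d^2 - 2646*sqrt(2)*d - 37044)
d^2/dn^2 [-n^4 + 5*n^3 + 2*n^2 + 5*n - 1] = -12*n^2 + 30*n + 4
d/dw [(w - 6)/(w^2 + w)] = (-w^2 + 12*w + 6)/(w^2*(w^2 + 2*w + 1))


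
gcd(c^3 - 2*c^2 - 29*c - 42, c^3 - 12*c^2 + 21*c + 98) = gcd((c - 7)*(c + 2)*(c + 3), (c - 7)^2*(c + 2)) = c^2 - 5*c - 14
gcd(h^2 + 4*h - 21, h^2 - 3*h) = h - 3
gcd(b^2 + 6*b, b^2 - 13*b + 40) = 1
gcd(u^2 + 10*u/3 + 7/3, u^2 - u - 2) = u + 1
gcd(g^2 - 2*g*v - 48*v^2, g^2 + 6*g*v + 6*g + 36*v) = g + 6*v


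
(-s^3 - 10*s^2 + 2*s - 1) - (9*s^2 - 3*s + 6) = -s^3 - 19*s^2 + 5*s - 7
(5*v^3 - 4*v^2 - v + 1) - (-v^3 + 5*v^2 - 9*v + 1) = 6*v^3 - 9*v^2 + 8*v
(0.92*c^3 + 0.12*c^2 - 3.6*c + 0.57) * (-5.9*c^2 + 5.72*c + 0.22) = -5.428*c^5 + 4.5544*c^4 + 22.1288*c^3 - 23.9286*c^2 + 2.4684*c + 0.1254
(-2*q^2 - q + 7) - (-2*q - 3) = -2*q^2 + q + 10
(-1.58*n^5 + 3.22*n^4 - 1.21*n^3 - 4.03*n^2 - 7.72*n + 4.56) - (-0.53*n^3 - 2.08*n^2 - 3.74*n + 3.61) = -1.58*n^5 + 3.22*n^4 - 0.68*n^3 - 1.95*n^2 - 3.98*n + 0.95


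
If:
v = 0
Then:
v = 0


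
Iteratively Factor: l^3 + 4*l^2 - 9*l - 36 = (l + 3)*(l^2 + l - 12) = (l + 3)*(l + 4)*(l - 3)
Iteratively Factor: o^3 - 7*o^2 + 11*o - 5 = (o - 5)*(o^2 - 2*o + 1) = (o - 5)*(o - 1)*(o - 1)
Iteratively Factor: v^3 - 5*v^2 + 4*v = (v - 4)*(v^2 - v) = v*(v - 4)*(v - 1)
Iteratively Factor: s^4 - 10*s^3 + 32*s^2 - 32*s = (s - 4)*(s^3 - 6*s^2 + 8*s) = (s - 4)^2*(s^2 - 2*s) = s*(s - 4)^2*(s - 2)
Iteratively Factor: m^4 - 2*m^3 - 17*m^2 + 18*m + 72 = (m - 4)*(m^3 + 2*m^2 - 9*m - 18) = (m - 4)*(m + 3)*(m^2 - m - 6) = (m - 4)*(m + 2)*(m + 3)*(m - 3)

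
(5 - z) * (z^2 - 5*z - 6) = -z^3 + 10*z^2 - 19*z - 30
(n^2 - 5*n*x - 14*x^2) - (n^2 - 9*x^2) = -5*n*x - 5*x^2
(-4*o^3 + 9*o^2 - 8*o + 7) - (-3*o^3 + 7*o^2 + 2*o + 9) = -o^3 + 2*o^2 - 10*o - 2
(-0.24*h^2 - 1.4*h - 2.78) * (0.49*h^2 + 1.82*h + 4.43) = -0.1176*h^4 - 1.1228*h^3 - 4.9734*h^2 - 11.2616*h - 12.3154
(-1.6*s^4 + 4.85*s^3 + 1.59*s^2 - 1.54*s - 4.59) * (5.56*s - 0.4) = -8.896*s^5 + 27.606*s^4 + 6.9004*s^3 - 9.1984*s^2 - 24.9044*s + 1.836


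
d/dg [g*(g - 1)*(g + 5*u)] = 3*g^2 + 10*g*u - 2*g - 5*u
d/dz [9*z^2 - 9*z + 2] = 18*z - 9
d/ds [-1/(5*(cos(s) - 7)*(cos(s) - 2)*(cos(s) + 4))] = (3*sin(s)^2 + 10*cos(s) + 19)*sin(s)/(5*(cos(s) - 7)^2*(cos(s) - 2)^2*(cos(s) + 4)^2)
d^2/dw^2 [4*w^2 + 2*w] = 8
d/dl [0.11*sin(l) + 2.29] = 0.11*cos(l)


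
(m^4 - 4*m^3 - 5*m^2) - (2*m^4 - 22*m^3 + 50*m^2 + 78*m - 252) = -m^4 + 18*m^3 - 55*m^2 - 78*m + 252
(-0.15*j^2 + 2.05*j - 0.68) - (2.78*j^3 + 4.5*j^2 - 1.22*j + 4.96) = -2.78*j^3 - 4.65*j^2 + 3.27*j - 5.64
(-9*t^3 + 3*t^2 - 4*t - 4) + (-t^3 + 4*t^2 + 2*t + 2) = -10*t^3 + 7*t^2 - 2*t - 2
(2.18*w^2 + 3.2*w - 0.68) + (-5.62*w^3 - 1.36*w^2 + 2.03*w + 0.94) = -5.62*w^3 + 0.82*w^2 + 5.23*w + 0.26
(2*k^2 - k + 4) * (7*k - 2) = 14*k^3 - 11*k^2 + 30*k - 8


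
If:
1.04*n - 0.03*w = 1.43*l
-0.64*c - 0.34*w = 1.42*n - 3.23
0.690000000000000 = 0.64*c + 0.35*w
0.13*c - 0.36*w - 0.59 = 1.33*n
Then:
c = 4.59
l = 1.40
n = 1.74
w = -6.42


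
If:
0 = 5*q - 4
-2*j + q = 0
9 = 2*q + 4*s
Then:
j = 2/5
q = 4/5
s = 37/20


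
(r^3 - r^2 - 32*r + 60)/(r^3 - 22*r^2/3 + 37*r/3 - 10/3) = 3*(r + 6)/(3*r - 1)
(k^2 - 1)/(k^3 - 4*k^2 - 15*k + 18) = (k + 1)/(k^2 - 3*k - 18)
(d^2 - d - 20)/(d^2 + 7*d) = (d^2 - d - 20)/(d*(d + 7))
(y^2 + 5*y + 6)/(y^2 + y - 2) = (y + 3)/(y - 1)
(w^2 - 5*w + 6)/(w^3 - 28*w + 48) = (w - 3)/(w^2 + 2*w - 24)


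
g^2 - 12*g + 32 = (g - 8)*(g - 4)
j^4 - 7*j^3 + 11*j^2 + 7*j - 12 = (j - 4)*(j - 3)*(j - 1)*(j + 1)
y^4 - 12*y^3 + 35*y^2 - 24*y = y*(y - 8)*(y - 3)*(y - 1)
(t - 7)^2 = t^2 - 14*t + 49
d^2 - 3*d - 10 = (d - 5)*(d + 2)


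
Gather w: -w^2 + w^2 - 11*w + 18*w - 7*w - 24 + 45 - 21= 0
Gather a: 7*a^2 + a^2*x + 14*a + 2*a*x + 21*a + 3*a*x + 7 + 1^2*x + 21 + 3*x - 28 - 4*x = a^2*(x + 7) + a*(5*x + 35)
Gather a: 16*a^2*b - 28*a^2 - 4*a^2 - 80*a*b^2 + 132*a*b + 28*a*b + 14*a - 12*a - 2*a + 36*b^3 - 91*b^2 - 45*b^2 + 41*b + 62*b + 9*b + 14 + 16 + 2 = a^2*(16*b - 32) + a*(-80*b^2 + 160*b) + 36*b^3 - 136*b^2 + 112*b + 32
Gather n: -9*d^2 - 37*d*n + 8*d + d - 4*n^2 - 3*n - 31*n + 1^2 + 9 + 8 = -9*d^2 + 9*d - 4*n^2 + n*(-37*d - 34) + 18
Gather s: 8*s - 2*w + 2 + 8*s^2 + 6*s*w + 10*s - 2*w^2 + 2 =8*s^2 + s*(6*w + 18) - 2*w^2 - 2*w + 4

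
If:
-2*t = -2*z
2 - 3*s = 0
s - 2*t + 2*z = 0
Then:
No Solution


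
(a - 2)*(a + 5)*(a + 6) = a^3 + 9*a^2 + 8*a - 60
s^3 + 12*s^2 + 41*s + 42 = (s + 2)*(s + 3)*(s + 7)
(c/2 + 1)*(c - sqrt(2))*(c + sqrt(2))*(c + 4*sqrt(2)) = c^4/2 + c^3 + 2*sqrt(2)*c^3 - c^2 + 4*sqrt(2)*c^2 - 4*sqrt(2)*c - 2*c - 8*sqrt(2)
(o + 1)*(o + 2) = o^2 + 3*o + 2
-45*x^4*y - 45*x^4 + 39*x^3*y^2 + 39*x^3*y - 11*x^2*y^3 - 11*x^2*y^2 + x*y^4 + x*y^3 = (-5*x + y)*(-3*x + y)^2*(x*y + x)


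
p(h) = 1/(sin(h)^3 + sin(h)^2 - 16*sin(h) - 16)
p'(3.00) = -0.05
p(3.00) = -0.05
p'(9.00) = -0.03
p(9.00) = -0.04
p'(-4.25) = -0.01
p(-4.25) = -0.03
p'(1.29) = 0.00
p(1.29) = -0.03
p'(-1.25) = 8.08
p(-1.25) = -1.30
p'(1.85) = -0.00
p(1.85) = -0.03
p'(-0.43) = 0.17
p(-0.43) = -0.11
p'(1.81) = -0.00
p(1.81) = -0.03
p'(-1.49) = 505.58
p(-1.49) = -20.43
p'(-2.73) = -0.17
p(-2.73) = -0.11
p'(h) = (-3*sin(h)^2*cos(h) - 2*sin(h)*cos(h) + 16*cos(h))/(sin(h)^3 + sin(h)^2 - 16*sin(h) - 16)^2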